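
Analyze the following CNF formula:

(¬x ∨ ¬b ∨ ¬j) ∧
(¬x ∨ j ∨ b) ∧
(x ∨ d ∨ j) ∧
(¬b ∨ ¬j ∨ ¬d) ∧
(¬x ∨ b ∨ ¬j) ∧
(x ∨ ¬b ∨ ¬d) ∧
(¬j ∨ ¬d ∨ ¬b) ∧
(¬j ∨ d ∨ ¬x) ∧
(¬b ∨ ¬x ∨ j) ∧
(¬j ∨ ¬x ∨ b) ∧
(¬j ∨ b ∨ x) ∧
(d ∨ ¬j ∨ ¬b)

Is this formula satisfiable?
Yes

Yes, the formula is satisfiable.

One satisfying assignment is: x=False, b=False, d=True, j=False

Verification: With this assignment, all 12 clauses evaluate to true.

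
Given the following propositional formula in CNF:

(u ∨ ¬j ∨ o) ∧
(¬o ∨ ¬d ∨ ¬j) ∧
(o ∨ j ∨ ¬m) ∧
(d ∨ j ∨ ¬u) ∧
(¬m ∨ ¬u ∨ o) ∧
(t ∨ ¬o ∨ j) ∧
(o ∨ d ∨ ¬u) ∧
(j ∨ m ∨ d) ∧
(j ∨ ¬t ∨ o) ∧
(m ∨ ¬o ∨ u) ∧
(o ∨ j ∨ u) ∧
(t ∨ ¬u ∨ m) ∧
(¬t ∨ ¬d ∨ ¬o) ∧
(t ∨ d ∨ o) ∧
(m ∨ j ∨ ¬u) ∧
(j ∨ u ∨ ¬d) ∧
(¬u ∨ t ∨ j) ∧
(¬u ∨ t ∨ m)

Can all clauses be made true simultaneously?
Yes

Yes, the formula is satisfiable.

One satisfying assignment is: o=False, j=True, u=True, m=False, t=True, d=True

Verification: With this assignment, all 18 clauses evaluate to true.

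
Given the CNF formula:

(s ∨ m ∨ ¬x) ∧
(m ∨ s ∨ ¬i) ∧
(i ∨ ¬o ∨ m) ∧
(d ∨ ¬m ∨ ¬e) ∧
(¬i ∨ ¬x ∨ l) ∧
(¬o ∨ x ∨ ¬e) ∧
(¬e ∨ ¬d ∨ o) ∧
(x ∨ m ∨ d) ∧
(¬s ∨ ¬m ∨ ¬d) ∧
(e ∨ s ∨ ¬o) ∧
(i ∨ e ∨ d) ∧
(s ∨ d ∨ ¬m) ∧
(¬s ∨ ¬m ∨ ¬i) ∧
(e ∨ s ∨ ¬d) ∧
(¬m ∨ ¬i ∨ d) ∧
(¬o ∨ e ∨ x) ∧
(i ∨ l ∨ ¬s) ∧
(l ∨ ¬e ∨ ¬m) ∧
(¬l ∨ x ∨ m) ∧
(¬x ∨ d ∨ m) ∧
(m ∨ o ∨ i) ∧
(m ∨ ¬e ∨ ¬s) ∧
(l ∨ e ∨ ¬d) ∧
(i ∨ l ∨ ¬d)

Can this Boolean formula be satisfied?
Yes

Yes, the formula is satisfiable.

One satisfying assignment is: m=False, s=True, d=True, i=True, x=True, l=True, o=False, e=False

Verification: With this assignment, all 24 clauses evaluate to true.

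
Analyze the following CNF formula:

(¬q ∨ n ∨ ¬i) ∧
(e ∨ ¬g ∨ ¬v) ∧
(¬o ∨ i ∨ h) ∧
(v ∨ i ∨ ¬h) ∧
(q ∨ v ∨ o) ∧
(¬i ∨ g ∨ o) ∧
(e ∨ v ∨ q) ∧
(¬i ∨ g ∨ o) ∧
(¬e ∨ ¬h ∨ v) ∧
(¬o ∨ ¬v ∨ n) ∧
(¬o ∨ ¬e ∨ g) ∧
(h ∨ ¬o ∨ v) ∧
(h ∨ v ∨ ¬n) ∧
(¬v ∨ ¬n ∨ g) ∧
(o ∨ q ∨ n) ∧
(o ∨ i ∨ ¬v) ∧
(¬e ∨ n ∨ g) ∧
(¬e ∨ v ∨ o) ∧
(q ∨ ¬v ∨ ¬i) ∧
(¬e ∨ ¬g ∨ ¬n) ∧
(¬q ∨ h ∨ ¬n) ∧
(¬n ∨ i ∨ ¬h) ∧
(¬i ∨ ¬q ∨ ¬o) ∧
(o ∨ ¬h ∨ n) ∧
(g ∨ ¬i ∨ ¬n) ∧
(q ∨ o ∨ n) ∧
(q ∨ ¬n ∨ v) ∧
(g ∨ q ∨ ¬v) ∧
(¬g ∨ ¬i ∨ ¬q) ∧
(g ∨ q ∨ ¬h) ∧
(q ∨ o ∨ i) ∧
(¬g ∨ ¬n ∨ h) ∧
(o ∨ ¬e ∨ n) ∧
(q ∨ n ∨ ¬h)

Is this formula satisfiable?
Yes

Yes, the formula is satisfiable.

One satisfying assignment is: e=False, o=False, n=False, q=True, g=False, h=False, i=False, v=False

Verification: With this assignment, all 34 clauses evaluate to true.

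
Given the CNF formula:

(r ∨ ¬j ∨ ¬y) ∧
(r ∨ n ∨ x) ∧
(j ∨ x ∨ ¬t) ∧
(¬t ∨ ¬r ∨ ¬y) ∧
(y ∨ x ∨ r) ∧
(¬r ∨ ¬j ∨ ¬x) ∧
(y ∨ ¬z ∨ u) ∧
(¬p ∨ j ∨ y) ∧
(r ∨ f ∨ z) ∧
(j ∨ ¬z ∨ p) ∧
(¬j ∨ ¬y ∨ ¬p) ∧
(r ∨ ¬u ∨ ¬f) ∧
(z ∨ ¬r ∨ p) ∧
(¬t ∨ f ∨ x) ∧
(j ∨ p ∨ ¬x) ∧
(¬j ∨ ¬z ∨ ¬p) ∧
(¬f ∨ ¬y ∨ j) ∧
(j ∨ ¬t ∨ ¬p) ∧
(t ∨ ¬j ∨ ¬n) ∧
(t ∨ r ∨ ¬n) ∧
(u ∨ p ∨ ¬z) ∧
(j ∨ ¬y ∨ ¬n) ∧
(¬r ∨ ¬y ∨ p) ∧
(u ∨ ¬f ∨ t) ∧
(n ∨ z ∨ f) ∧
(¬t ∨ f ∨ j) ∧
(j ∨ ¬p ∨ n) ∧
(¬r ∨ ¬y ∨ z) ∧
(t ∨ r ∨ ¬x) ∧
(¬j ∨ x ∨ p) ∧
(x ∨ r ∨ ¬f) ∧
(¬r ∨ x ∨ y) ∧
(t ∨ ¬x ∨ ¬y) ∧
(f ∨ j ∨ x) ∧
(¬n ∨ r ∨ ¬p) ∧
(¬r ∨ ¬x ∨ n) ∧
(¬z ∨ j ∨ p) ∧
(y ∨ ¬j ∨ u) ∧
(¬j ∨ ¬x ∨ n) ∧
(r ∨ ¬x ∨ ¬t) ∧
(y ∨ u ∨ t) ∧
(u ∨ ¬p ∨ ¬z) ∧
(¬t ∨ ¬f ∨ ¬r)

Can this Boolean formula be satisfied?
No

No, the formula is not satisfiable.

No assignment of truth values to the variables can make all 43 clauses true simultaneously.

The formula is UNSAT (unsatisfiable).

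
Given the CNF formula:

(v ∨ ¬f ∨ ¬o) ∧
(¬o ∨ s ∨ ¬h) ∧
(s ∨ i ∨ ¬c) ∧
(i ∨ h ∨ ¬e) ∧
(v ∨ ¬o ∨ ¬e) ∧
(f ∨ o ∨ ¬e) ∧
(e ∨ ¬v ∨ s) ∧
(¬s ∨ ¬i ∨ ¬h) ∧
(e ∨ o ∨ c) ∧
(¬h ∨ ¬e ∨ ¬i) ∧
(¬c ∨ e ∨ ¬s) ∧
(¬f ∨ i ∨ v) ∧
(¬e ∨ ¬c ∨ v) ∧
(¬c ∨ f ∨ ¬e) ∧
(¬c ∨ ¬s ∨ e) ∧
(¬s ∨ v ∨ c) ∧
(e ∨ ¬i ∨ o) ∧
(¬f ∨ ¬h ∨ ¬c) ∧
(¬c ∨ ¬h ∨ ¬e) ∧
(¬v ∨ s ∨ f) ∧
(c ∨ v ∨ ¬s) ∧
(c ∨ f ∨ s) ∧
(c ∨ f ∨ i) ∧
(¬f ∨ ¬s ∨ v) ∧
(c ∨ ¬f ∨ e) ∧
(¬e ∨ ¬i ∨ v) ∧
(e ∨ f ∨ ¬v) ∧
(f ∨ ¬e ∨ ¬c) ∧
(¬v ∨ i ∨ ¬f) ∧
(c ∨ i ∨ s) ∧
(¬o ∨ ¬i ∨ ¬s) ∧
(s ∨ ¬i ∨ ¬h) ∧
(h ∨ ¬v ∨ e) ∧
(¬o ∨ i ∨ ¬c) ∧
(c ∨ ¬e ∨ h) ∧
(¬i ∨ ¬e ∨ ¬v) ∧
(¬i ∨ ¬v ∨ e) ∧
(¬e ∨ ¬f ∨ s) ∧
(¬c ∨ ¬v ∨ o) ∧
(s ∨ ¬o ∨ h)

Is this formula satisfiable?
No

No, the formula is not satisfiable.

No assignment of truth values to the variables can make all 40 clauses true simultaneously.

The formula is UNSAT (unsatisfiable).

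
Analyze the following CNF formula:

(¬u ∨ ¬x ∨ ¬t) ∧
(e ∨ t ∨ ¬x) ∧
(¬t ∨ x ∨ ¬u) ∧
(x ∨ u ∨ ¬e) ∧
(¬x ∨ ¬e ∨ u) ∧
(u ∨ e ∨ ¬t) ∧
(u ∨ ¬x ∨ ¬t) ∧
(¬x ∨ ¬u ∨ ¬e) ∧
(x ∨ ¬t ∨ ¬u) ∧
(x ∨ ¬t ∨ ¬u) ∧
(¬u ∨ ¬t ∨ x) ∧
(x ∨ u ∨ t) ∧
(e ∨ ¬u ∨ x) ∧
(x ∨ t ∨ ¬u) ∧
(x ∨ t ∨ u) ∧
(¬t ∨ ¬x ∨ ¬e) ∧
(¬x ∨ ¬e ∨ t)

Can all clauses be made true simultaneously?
No

No, the formula is not satisfiable.

No assignment of truth values to the variables can make all 17 clauses true simultaneously.

The formula is UNSAT (unsatisfiable).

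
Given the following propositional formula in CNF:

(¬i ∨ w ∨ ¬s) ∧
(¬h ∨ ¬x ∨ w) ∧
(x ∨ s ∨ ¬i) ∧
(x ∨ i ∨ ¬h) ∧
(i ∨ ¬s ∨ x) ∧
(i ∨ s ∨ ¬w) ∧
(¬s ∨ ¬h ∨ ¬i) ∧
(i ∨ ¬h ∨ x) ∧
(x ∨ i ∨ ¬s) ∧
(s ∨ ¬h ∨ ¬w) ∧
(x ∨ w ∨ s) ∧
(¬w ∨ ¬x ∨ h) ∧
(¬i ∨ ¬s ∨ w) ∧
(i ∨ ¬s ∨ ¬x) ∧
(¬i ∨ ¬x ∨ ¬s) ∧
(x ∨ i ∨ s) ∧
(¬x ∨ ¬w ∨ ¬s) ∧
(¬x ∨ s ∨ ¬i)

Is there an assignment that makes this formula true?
Yes

Yes, the formula is satisfiable.

One satisfying assignment is: x=True, h=False, w=False, s=False, i=False

Verification: With this assignment, all 18 clauses evaluate to true.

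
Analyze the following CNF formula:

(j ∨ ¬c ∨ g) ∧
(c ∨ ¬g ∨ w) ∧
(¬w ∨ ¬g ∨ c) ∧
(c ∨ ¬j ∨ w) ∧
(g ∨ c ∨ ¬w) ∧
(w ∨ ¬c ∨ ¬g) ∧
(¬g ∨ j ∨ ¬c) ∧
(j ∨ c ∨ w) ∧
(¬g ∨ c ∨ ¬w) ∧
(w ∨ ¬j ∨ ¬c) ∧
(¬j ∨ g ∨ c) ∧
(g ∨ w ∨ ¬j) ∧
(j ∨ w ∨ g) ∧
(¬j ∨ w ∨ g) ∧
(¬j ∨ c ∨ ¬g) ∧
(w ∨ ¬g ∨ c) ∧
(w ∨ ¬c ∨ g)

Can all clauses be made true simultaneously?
Yes

Yes, the formula is satisfiable.

One satisfying assignment is: g=False, c=True, w=True, j=True

Verification: With this assignment, all 17 clauses evaluate to true.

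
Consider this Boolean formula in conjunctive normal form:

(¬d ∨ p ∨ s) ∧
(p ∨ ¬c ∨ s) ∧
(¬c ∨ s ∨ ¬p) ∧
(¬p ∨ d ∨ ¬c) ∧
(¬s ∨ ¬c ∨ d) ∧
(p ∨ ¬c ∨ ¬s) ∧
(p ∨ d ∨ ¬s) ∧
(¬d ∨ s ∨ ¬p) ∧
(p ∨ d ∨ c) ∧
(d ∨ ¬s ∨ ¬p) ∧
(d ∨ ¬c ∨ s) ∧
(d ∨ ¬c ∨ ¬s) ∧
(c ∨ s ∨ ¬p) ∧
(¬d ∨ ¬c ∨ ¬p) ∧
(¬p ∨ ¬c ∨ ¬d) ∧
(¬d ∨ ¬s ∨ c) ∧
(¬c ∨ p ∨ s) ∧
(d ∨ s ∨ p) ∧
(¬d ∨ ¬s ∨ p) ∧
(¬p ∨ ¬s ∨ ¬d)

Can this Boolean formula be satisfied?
No

No, the formula is not satisfiable.

No assignment of truth values to the variables can make all 20 clauses true simultaneously.

The formula is UNSAT (unsatisfiable).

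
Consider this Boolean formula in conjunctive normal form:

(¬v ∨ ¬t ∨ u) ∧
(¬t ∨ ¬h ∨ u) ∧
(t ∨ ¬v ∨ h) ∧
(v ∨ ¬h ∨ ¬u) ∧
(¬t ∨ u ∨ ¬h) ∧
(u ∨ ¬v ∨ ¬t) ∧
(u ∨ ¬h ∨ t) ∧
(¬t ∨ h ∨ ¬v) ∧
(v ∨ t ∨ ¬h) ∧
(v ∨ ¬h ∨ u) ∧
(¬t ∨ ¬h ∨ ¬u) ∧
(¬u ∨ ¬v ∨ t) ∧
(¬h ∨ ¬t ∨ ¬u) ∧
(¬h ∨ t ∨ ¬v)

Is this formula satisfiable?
Yes

Yes, the formula is satisfiable.

One satisfying assignment is: h=False, u=False, v=False, t=False

Verification: With this assignment, all 14 clauses evaluate to true.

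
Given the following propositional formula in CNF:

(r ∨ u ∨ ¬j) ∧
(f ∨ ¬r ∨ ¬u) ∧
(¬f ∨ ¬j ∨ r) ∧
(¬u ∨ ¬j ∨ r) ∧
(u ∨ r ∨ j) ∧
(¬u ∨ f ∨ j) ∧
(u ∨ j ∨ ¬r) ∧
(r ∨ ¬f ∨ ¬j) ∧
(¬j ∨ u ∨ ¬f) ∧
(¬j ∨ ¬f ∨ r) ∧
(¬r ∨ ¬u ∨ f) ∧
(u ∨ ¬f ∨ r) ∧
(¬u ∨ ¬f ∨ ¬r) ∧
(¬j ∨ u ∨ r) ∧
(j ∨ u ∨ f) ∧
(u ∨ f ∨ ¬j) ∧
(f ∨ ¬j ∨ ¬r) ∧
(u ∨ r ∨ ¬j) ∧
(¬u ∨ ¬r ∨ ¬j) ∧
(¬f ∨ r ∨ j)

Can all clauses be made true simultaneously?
No

No, the formula is not satisfiable.

No assignment of truth values to the variables can make all 20 clauses true simultaneously.

The formula is UNSAT (unsatisfiable).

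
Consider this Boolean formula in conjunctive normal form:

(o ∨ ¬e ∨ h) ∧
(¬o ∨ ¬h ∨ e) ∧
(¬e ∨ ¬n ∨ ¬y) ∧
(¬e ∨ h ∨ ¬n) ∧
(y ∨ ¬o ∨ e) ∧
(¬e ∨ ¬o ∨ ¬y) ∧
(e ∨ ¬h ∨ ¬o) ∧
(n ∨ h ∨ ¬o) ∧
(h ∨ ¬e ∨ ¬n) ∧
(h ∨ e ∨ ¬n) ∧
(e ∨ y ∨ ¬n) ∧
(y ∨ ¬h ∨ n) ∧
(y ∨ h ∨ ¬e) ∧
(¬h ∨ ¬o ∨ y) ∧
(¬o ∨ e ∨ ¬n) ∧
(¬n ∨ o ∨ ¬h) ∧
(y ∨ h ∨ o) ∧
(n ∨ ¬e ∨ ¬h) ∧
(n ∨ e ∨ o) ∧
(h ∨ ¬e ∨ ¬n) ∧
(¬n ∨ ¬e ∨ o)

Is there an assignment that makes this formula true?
No

No, the formula is not satisfiable.

No assignment of truth values to the variables can make all 21 clauses true simultaneously.

The formula is UNSAT (unsatisfiable).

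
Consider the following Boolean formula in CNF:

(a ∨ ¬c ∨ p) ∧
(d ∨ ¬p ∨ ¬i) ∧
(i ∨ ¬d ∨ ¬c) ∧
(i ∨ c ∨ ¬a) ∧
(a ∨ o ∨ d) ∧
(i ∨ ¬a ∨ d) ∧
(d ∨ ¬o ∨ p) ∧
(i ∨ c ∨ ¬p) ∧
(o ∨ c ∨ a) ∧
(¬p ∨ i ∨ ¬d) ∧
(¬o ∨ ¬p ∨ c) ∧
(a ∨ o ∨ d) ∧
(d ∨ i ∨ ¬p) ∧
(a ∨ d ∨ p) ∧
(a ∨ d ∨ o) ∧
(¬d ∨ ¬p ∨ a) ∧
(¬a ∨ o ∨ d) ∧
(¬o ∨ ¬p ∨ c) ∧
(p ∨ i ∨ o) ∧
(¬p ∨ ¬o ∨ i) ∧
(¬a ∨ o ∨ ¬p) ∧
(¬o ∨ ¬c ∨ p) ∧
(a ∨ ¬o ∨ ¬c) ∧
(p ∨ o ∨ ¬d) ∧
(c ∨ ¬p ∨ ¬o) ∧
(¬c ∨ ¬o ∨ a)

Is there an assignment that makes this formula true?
Yes

Yes, the formula is satisfiable.

One satisfying assignment is: d=True, a=False, c=False, o=True, p=False, i=False

Verification: With this assignment, all 26 clauses evaluate to true.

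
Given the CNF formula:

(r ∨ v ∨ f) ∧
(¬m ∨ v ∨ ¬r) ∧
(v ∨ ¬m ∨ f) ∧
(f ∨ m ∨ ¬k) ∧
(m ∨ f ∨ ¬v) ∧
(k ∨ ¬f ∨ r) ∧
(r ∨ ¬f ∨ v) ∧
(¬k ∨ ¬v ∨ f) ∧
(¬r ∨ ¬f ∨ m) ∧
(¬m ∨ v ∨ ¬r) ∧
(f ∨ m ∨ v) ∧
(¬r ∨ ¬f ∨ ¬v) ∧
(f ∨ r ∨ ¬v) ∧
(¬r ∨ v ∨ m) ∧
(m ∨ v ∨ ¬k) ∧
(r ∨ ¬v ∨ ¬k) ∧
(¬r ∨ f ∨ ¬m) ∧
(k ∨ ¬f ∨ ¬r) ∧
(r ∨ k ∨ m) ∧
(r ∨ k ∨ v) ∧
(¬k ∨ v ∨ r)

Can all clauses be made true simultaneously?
No

No, the formula is not satisfiable.

No assignment of truth values to the variables can make all 21 clauses true simultaneously.

The formula is UNSAT (unsatisfiable).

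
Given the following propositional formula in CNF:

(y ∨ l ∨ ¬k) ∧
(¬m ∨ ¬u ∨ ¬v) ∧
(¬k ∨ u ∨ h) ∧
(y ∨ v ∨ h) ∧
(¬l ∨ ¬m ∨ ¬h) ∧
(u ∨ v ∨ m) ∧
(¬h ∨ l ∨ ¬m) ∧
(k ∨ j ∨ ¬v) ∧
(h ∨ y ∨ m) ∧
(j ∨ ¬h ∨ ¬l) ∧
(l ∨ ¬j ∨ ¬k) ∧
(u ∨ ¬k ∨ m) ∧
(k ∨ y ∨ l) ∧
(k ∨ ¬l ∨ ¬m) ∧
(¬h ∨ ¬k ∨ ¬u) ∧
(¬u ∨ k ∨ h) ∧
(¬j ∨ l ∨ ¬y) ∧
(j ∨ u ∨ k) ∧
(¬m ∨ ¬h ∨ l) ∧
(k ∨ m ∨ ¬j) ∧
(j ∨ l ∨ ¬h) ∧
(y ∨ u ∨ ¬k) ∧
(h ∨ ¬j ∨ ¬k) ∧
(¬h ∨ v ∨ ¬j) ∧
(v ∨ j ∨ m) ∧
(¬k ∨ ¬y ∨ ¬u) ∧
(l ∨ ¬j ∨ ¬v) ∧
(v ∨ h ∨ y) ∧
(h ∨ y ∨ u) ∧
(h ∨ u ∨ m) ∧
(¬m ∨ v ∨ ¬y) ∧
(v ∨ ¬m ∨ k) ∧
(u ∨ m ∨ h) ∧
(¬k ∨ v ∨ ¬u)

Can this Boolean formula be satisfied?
No

No, the formula is not satisfiable.

No assignment of truth values to the variables can make all 34 clauses true simultaneously.

The formula is UNSAT (unsatisfiable).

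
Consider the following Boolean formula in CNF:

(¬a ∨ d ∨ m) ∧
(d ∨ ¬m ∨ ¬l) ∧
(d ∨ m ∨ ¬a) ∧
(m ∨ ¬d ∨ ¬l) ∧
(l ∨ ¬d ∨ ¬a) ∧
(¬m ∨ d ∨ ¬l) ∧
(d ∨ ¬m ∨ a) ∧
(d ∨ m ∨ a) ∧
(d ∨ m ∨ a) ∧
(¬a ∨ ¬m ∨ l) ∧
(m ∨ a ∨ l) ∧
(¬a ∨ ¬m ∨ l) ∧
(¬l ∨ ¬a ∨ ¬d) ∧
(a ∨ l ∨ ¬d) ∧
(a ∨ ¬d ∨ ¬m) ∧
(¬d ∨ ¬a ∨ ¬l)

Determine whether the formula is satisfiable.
No

No, the formula is not satisfiable.

No assignment of truth values to the variables can make all 16 clauses true simultaneously.

The formula is UNSAT (unsatisfiable).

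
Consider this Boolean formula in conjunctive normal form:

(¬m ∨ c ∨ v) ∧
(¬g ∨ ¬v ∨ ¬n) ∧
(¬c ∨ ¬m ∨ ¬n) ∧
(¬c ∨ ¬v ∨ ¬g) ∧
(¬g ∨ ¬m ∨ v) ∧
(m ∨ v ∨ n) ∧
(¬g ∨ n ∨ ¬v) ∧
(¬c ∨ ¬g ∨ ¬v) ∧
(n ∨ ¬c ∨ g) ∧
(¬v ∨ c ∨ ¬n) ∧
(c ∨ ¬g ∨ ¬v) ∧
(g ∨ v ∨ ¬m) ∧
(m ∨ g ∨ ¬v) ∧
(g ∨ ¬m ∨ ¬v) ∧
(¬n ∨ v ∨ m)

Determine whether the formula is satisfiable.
No

No, the formula is not satisfiable.

No assignment of truth values to the variables can make all 15 clauses true simultaneously.

The formula is UNSAT (unsatisfiable).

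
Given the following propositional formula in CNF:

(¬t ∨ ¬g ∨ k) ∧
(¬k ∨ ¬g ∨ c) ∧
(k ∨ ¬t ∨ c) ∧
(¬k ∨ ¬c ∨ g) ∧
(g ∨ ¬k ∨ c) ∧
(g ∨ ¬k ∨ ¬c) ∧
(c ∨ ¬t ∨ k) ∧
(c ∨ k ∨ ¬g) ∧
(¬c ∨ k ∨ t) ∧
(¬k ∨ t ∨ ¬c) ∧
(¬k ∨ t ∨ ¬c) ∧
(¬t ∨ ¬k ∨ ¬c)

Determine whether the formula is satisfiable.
Yes

Yes, the formula is satisfiable.

One satisfying assignment is: g=False, t=False, k=False, c=False

Verification: With this assignment, all 12 clauses evaluate to true.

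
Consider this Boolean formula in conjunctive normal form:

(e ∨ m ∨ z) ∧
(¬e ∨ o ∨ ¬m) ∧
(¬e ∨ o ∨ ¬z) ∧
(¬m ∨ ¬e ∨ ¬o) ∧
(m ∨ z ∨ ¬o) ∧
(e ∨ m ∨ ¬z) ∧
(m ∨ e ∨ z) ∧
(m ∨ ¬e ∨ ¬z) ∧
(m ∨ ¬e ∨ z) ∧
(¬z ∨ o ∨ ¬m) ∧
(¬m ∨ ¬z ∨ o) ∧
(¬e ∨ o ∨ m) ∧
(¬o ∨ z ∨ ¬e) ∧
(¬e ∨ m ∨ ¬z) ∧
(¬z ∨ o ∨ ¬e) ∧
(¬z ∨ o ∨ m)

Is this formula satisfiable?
Yes

Yes, the formula is satisfiable.

One satisfying assignment is: e=False, z=False, m=True, o=False

Verification: With this assignment, all 16 clauses evaluate to true.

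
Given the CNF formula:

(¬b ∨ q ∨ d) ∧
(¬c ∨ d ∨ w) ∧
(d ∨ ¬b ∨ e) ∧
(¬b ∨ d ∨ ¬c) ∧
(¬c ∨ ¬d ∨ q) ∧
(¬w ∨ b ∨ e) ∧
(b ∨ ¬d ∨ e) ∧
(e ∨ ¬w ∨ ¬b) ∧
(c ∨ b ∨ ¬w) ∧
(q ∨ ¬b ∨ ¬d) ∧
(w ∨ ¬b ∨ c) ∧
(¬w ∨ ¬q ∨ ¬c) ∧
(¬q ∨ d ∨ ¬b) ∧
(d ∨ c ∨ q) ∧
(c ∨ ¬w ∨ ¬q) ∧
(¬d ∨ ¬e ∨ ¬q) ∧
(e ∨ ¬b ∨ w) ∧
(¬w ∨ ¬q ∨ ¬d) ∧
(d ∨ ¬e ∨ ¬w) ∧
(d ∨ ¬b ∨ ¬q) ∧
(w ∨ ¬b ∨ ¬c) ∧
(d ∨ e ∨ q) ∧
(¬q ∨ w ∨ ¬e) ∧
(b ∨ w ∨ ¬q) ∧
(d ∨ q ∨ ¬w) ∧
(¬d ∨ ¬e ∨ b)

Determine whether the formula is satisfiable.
No

No, the formula is not satisfiable.

No assignment of truth values to the variables can make all 26 clauses true simultaneously.

The formula is UNSAT (unsatisfiable).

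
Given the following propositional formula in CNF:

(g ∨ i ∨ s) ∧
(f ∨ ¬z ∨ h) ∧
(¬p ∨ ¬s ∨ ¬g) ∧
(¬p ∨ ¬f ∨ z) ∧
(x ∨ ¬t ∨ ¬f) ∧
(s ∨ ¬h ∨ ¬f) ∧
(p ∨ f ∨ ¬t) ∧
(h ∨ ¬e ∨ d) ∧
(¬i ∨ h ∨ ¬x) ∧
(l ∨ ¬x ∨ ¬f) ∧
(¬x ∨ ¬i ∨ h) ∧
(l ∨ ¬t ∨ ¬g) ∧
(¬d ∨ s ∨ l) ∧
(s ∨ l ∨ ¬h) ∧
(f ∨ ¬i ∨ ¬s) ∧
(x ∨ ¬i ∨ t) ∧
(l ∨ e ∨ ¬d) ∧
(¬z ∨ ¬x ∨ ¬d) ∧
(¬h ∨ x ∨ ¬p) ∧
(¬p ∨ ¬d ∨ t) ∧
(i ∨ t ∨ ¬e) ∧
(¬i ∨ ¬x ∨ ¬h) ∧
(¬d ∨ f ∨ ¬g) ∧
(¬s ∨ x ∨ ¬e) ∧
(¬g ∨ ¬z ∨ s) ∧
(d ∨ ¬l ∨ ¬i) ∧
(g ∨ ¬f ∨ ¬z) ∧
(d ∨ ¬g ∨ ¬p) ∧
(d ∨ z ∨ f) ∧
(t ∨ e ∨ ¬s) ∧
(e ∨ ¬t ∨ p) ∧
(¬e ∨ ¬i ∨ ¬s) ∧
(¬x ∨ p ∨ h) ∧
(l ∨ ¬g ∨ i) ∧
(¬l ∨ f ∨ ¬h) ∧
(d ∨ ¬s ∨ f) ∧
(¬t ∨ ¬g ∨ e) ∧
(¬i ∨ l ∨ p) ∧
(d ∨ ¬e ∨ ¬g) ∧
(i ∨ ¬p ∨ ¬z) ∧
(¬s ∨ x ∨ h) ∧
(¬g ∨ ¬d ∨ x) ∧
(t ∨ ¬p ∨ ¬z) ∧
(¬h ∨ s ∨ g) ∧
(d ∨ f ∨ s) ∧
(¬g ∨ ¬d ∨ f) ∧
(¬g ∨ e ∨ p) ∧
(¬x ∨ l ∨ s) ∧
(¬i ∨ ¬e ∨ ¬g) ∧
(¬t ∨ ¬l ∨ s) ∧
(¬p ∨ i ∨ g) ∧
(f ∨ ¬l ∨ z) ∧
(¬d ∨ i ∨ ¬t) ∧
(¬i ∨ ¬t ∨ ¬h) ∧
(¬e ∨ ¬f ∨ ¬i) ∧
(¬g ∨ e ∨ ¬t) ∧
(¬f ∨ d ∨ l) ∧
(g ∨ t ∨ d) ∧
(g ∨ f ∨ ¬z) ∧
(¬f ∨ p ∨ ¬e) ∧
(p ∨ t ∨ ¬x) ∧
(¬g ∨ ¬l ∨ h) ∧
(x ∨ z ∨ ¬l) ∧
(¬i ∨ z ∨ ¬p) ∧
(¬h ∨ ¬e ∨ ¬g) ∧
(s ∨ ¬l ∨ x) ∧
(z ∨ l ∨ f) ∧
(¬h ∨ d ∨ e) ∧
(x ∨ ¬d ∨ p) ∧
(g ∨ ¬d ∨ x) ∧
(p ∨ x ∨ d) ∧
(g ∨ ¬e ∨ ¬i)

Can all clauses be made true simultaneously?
No

No, the formula is not satisfiable.

No assignment of truth values to the variables can make all 72 clauses true simultaneously.

The formula is UNSAT (unsatisfiable).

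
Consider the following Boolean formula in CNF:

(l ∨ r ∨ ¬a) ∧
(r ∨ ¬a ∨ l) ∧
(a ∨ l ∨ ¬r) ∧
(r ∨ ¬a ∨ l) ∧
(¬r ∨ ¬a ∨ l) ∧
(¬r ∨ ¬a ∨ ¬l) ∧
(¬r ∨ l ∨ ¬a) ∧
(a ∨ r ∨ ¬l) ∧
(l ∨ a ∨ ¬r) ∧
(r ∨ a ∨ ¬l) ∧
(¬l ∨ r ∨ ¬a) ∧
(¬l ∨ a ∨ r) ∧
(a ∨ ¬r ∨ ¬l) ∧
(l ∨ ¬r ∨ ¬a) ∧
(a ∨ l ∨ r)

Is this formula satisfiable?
No

No, the formula is not satisfiable.

No assignment of truth values to the variables can make all 15 clauses true simultaneously.

The formula is UNSAT (unsatisfiable).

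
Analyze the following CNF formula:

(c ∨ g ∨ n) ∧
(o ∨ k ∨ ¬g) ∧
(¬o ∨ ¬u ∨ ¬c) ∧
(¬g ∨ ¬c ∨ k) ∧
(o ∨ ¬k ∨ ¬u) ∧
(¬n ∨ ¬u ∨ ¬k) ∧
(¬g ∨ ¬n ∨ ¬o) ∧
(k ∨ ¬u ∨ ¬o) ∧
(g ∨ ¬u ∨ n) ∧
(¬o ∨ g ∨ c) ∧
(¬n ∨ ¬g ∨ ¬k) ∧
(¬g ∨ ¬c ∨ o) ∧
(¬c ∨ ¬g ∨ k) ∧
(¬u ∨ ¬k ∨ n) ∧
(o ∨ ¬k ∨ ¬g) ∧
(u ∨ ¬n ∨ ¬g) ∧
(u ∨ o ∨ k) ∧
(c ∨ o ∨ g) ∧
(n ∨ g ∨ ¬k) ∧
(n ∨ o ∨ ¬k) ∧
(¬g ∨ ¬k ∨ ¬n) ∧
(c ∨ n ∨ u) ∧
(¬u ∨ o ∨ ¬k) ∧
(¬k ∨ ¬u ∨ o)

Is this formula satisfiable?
Yes

Yes, the formula is satisfiable.

One satisfying assignment is: k=True, u=False, n=True, c=True, o=False, g=False

Verification: With this assignment, all 24 clauses evaluate to true.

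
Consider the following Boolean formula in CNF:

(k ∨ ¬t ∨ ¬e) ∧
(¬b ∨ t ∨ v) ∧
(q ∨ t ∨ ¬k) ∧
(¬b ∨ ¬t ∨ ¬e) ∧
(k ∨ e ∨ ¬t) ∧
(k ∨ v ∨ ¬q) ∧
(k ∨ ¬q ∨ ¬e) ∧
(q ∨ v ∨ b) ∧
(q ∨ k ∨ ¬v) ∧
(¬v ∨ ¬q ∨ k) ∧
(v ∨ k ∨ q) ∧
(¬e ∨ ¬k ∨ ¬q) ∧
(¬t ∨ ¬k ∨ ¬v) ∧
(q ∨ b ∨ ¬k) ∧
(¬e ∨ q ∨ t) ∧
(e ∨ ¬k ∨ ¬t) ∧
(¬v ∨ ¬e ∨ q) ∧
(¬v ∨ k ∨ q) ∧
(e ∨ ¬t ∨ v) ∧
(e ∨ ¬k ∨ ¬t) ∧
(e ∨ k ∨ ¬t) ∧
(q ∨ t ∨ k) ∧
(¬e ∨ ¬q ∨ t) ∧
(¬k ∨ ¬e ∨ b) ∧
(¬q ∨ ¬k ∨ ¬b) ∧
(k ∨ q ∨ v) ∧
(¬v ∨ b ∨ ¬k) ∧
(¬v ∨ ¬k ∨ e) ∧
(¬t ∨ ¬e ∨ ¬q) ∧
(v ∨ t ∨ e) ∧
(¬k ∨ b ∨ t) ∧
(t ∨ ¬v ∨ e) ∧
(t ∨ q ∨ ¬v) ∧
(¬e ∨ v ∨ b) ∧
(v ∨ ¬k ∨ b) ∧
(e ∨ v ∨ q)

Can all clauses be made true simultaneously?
No

No, the formula is not satisfiable.

No assignment of truth values to the variables can make all 36 clauses true simultaneously.

The formula is UNSAT (unsatisfiable).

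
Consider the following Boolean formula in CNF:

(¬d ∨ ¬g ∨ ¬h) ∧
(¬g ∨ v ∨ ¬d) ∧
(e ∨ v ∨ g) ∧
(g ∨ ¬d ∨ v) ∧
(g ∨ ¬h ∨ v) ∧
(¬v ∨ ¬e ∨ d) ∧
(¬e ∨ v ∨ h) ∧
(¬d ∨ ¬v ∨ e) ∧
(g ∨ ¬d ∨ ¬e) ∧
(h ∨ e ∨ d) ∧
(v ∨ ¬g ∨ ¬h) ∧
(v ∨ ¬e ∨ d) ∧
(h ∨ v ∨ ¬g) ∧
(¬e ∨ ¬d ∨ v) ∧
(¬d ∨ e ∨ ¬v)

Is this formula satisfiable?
Yes

Yes, the formula is satisfiable.

One satisfying assignment is: g=True, e=True, h=False, v=True, d=True

Verification: With this assignment, all 15 clauses evaluate to true.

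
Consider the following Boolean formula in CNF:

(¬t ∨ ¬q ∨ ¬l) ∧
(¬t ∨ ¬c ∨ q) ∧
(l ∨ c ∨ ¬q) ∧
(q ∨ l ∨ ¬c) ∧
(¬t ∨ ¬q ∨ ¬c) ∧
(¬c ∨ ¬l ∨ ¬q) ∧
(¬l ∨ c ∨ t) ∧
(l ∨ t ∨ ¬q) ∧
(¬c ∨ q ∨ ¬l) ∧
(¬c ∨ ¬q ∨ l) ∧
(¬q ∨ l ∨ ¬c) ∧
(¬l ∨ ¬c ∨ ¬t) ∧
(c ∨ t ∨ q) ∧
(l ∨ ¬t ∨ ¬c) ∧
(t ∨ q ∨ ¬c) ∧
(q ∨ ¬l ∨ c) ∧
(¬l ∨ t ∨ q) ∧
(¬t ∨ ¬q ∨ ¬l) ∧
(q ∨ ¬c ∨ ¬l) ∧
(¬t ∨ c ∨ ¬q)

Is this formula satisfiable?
Yes

Yes, the formula is satisfiable.

One satisfying assignment is: t=True, q=False, c=False, l=False

Verification: With this assignment, all 20 clauses evaluate to true.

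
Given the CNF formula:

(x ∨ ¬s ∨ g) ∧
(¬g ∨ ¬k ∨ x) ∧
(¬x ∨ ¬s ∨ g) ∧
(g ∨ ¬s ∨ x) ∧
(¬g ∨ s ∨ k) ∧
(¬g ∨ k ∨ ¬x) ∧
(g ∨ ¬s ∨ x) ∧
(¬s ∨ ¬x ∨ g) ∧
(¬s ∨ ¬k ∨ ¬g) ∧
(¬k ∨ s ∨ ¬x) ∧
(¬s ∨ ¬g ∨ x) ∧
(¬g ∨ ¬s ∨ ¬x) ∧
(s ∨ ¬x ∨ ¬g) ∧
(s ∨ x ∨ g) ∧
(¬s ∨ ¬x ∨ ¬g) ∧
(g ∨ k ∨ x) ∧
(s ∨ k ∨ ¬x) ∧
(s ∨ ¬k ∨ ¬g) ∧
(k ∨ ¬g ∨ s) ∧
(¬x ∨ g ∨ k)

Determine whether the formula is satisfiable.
No

No, the formula is not satisfiable.

No assignment of truth values to the variables can make all 20 clauses true simultaneously.

The formula is UNSAT (unsatisfiable).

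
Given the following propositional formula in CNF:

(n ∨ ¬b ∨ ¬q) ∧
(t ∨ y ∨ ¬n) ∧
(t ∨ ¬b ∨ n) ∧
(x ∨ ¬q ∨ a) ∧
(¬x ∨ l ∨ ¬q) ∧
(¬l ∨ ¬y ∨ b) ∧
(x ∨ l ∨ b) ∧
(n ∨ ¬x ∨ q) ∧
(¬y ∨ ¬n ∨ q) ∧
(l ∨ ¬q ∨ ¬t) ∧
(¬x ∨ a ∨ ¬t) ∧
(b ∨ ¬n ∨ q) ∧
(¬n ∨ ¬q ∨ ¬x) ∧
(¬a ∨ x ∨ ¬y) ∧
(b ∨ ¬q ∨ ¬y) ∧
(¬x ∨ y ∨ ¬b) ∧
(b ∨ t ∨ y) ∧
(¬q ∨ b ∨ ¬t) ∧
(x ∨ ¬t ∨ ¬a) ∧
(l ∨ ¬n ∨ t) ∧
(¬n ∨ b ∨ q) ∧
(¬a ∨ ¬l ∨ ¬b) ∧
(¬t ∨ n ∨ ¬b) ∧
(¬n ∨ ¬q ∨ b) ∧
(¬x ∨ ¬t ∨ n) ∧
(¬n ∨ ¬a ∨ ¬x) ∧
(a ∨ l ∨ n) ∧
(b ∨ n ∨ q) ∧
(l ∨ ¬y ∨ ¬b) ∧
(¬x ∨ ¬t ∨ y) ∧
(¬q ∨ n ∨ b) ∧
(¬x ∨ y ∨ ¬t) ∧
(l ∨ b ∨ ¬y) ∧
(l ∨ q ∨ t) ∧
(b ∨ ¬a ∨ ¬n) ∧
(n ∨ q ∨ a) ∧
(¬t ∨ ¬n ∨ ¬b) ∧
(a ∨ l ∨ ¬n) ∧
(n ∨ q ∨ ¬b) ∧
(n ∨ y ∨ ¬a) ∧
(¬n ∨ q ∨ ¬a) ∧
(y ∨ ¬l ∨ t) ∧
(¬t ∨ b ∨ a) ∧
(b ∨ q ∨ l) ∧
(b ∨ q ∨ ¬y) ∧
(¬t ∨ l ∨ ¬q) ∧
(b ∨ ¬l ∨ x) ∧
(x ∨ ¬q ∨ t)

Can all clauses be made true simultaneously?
No

No, the formula is not satisfiable.

No assignment of truth values to the variables can make all 48 clauses true simultaneously.

The formula is UNSAT (unsatisfiable).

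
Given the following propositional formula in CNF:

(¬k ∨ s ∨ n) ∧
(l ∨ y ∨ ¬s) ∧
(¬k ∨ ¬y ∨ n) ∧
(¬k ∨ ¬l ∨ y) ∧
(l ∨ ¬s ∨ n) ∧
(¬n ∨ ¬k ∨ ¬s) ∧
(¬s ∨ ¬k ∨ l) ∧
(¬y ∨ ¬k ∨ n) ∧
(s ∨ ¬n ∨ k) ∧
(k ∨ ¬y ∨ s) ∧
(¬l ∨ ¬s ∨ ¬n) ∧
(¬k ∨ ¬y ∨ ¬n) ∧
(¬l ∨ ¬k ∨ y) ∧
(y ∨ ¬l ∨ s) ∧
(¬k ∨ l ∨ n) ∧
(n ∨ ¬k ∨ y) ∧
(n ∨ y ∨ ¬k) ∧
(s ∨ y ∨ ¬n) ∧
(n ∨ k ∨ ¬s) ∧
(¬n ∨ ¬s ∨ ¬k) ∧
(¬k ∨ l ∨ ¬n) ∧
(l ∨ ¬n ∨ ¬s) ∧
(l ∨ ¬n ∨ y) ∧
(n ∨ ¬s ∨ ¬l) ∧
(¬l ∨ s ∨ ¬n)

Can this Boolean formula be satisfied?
Yes

Yes, the formula is satisfiable.

One satisfying assignment is: n=False, l=False, s=False, y=False, k=False

Verification: With this assignment, all 25 clauses evaluate to true.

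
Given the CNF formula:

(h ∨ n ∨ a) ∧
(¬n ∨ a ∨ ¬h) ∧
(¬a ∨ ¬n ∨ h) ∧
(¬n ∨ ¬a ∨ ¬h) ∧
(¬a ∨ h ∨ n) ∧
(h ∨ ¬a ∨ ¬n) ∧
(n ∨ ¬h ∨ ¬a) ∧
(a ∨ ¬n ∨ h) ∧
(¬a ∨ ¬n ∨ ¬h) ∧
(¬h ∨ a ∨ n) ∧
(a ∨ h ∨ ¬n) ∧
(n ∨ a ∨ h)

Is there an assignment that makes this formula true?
No

No, the formula is not satisfiable.

No assignment of truth values to the variables can make all 12 clauses true simultaneously.

The formula is UNSAT (unsatisfiable).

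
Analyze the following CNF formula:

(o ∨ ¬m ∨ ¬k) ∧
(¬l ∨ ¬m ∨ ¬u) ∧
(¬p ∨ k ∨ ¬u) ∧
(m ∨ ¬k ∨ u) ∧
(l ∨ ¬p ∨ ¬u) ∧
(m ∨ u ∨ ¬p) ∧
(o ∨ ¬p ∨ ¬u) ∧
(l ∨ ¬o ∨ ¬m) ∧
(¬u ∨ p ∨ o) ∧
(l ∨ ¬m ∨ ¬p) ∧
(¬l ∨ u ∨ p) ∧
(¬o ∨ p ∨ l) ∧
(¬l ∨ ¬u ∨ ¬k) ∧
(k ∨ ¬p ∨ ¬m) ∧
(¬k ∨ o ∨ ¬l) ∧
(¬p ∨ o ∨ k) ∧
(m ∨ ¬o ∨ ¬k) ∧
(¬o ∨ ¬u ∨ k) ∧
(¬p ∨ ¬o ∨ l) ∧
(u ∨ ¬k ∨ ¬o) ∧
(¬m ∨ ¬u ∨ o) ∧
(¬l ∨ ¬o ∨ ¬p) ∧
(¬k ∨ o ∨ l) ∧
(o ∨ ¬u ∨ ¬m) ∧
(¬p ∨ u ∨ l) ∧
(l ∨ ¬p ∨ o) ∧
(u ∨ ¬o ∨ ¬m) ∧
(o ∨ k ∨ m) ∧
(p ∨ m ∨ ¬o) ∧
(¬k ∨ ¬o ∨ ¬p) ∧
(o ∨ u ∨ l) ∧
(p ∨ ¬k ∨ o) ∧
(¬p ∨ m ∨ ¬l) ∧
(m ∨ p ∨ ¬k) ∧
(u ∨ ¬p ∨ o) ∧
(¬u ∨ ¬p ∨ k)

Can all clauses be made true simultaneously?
No

No, the formula is not satisfiable.

No assignment of truth values to the variables can make all 36 clauses true simultaneously.

The formula is UNSAT (unsatisfiable).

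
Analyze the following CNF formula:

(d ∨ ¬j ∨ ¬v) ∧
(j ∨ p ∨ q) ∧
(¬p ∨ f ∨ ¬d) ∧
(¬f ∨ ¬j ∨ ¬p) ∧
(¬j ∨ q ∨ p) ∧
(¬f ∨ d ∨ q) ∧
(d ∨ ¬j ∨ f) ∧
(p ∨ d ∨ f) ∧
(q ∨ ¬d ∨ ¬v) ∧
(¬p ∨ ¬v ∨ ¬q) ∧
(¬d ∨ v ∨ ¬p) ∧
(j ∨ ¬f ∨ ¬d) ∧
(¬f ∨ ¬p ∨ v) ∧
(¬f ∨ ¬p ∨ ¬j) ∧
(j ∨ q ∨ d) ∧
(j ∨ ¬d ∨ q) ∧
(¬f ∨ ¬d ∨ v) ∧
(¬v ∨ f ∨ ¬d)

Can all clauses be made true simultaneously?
Yes

Yes, the formula is satisfiable.

One satisfying assignment is: v=False, p=False, f=True, j=True, d=False, q=True

Verification: With this assignment, all 18 clauses evaluate to true.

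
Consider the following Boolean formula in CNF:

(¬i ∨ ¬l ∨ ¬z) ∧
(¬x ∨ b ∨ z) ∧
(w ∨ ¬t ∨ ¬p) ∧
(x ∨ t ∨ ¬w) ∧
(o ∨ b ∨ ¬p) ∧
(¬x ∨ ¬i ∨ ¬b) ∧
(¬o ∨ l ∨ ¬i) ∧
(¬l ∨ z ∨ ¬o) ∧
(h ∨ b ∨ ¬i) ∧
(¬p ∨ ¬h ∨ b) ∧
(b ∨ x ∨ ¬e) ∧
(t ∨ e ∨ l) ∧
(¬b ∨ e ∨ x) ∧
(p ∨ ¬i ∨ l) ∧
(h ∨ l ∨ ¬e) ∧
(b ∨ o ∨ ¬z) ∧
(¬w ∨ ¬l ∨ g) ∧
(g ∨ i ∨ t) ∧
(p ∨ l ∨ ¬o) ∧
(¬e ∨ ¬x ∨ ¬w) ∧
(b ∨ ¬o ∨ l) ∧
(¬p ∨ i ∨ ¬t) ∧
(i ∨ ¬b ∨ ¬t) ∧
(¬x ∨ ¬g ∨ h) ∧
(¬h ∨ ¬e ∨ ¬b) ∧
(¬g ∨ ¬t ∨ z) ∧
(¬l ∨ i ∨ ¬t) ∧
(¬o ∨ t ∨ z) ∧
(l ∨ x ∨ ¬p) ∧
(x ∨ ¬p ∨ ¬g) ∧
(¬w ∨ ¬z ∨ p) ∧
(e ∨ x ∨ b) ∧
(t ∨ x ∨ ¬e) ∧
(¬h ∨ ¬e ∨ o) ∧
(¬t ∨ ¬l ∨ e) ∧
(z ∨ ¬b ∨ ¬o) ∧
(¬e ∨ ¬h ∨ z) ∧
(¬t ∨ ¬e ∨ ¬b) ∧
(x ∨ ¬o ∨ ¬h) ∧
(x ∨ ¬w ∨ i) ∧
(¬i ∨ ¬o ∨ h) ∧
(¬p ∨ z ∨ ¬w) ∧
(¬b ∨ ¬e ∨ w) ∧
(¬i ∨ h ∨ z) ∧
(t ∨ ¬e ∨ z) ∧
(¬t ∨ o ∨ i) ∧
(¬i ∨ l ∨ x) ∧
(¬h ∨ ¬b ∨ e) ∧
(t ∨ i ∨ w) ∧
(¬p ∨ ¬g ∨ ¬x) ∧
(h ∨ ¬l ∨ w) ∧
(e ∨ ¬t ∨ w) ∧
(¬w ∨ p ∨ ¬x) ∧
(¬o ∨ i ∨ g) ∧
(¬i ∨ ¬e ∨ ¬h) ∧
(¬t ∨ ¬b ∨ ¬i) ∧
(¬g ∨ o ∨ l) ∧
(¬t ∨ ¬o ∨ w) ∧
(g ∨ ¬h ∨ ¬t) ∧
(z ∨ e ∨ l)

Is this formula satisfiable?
No

No, the formula is not satisfiable.

No assignment of truth values to the variables can make all 60 clauses true simultaneously.

The formula is UNSAT (unsatisfiable).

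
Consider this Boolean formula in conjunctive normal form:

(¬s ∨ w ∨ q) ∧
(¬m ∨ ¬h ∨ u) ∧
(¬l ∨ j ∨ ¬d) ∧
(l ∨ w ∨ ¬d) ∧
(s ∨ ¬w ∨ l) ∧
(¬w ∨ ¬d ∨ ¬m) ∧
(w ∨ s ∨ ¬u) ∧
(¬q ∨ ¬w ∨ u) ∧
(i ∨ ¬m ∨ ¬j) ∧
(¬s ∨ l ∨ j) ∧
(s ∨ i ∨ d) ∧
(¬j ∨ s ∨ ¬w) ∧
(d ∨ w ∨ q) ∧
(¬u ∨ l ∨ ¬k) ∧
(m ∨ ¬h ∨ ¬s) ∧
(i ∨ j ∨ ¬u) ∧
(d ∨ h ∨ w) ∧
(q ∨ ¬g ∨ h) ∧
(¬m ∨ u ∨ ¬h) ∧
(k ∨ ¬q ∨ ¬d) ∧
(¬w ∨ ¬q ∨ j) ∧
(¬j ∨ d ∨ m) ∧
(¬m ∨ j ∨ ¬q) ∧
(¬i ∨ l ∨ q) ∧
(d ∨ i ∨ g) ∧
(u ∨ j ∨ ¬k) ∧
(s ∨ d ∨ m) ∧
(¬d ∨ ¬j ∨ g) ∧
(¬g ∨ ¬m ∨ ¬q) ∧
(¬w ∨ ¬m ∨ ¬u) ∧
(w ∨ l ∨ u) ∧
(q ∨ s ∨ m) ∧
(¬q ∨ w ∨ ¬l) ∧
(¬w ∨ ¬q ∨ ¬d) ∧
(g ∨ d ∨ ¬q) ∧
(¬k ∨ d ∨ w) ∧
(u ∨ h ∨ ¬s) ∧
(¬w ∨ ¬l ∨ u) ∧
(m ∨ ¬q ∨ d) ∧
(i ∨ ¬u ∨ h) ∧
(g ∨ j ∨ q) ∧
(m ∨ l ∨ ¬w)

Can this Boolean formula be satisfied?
No

No, the formula is not satisfiable.

No assignment of truth values to the variables can make all 42 clauses true simultaneously.

The formula is UNSAT (unsatisfiable).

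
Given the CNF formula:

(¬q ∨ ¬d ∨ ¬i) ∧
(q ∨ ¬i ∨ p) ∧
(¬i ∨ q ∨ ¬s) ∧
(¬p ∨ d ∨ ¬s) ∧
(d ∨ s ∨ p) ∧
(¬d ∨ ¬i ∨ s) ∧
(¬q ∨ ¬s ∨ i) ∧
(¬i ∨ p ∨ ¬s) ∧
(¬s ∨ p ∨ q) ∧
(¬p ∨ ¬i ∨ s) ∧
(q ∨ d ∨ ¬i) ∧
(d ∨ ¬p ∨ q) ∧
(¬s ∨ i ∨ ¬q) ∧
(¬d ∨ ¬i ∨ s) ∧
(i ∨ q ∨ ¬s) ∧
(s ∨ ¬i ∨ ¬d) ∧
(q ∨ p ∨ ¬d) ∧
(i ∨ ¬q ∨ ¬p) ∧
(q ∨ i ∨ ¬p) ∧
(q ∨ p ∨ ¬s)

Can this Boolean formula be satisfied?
Yes

Yes, the formula is satisfiable.

One satisfying assignment is: d=True, s=False, q=True, i=False, p=False

Verification: With this assignment, all 20 clauses evaluate to true.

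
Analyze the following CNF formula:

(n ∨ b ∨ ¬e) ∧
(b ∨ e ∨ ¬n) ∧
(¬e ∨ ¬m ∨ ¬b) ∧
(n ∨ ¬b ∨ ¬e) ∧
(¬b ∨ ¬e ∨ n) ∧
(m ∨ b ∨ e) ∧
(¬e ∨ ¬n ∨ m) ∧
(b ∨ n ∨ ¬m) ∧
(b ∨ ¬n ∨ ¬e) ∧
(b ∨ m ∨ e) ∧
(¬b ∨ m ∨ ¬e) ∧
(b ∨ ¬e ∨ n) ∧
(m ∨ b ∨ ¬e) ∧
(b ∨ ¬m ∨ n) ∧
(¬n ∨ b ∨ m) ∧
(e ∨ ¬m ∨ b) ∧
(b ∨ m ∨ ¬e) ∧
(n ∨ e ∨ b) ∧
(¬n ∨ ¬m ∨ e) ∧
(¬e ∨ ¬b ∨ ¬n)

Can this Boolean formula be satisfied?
Yes

Yes, the formula is satisfiable.

One satisfying assignment is: m=False, n=False, b=True, e=False

Verification: With this assignment, all 20 clauses evaluate to true.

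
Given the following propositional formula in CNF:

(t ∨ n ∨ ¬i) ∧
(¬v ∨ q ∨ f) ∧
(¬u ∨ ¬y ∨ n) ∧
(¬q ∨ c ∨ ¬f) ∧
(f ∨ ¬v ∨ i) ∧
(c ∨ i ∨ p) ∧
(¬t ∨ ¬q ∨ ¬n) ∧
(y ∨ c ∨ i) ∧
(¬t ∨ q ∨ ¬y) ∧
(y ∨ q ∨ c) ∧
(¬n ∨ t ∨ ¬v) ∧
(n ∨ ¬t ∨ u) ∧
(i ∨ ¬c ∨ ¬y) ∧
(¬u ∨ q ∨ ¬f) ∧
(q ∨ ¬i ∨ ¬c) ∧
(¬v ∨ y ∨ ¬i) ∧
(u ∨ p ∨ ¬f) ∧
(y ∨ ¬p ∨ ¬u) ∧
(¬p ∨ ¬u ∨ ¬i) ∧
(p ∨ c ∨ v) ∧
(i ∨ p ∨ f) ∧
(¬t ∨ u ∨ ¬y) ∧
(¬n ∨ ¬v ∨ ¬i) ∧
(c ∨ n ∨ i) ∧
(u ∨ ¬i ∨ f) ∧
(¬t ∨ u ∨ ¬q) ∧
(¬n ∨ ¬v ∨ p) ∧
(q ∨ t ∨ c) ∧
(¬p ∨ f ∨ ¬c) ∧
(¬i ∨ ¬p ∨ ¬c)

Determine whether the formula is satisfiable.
Yes

Yes, the formula is satisfiable.

One satisfying assignment is: i=False, c=False, p=True, q=True, t=False, n=True, v=False, y=True, u=False, f=False

Verification: With this assignment, all 30 clauses evaluate to true.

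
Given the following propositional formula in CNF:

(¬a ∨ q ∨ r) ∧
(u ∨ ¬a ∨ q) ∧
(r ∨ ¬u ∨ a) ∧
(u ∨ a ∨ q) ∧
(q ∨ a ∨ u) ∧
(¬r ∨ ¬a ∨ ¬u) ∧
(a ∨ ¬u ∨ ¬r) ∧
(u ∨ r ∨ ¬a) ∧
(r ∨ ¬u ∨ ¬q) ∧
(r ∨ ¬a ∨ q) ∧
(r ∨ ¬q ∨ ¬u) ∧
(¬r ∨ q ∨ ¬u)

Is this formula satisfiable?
Yes

Yes, the formula is satisfiable.

One satisfying assignment is: r=False, a=False, u=False, q=True

Verification: With this assignment, all 12 clauses evaluate to true.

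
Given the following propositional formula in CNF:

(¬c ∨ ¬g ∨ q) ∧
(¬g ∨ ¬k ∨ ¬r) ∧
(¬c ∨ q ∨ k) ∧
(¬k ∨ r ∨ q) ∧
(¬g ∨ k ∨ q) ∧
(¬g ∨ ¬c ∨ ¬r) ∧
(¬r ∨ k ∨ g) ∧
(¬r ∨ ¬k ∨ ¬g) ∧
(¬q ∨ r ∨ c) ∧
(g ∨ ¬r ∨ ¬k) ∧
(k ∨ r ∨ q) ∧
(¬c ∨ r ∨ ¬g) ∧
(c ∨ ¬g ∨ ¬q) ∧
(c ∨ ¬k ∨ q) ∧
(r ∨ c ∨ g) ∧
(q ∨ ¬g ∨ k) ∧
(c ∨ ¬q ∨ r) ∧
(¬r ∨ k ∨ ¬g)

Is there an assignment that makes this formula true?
Yes

Yes, the formula is satisfiable.

One satisfying assignment is: k=False, g=False, r=False, c=True, q=True

Verification: With this assignment, all 18 clauses evaluate to true.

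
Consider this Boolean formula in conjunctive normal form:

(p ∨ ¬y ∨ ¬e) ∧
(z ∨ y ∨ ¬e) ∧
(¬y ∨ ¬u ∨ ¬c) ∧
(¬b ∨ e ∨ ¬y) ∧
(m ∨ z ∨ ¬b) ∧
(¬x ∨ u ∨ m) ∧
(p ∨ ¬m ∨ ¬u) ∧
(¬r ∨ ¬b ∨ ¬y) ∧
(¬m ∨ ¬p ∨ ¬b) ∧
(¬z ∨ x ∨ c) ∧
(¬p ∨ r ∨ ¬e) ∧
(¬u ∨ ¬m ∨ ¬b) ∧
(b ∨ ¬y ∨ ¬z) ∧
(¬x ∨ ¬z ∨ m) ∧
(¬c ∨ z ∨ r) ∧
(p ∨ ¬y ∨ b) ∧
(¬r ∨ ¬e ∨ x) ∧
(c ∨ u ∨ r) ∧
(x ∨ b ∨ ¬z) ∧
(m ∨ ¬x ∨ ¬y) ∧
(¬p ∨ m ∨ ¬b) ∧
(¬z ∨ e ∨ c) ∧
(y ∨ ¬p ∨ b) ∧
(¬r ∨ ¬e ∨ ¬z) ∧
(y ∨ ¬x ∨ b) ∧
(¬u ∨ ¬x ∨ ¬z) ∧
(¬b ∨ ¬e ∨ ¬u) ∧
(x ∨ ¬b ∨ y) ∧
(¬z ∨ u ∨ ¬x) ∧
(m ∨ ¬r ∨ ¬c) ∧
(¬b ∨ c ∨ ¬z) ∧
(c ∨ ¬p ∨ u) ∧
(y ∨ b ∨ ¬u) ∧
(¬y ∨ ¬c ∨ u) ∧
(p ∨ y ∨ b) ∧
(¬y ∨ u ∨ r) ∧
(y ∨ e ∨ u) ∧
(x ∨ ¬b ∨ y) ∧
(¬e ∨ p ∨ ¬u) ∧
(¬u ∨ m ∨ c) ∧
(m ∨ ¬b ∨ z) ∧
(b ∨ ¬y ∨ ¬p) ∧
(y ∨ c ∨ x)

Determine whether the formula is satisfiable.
No

No, the formula is not satisfiable.

No assignment of truth values to the variables can make all 43 clauses true simultaneously.

The formula is UNSAT (unsatisfiable).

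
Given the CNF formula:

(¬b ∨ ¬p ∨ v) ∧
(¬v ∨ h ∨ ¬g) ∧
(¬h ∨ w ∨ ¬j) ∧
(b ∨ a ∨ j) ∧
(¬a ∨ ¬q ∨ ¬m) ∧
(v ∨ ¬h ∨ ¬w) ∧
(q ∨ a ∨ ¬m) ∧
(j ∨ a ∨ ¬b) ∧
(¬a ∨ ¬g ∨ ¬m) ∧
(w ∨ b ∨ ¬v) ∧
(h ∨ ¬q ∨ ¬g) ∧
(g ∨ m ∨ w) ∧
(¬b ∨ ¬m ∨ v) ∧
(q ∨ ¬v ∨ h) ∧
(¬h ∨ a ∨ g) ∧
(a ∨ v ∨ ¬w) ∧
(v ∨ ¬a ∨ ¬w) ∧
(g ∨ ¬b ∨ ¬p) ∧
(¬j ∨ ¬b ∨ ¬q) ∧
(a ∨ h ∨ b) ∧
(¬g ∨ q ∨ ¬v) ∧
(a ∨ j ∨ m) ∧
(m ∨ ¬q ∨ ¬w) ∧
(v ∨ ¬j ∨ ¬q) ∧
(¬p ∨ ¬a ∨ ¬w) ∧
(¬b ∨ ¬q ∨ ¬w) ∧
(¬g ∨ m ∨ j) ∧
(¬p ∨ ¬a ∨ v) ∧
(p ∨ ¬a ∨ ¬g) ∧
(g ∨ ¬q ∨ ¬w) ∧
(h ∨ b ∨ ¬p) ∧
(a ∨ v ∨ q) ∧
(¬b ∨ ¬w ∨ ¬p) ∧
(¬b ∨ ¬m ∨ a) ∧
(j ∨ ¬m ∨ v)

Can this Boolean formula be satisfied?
Yes

Yes, the formula is satisfiable.

One satisfying assignment is: v=True, q=True, a=False, g=True, h=True, p=False, m=True, b=False, w=True, j=True

Verification: With this assignment, all 35 clauses evaluate to true.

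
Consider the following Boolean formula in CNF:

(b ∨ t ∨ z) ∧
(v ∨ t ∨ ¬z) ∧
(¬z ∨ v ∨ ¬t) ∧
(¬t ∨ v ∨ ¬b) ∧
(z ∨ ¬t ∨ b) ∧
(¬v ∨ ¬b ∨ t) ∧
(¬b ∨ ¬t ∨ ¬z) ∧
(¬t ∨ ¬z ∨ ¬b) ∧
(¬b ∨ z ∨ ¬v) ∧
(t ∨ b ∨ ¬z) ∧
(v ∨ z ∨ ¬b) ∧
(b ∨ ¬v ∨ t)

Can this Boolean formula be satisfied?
Yes

Yes, the formula is satisfiable.

One satisfying assignment is: z=True, v=True, t=True, b=False

Verification: With this assignment, all 12 clauses evaluate to true.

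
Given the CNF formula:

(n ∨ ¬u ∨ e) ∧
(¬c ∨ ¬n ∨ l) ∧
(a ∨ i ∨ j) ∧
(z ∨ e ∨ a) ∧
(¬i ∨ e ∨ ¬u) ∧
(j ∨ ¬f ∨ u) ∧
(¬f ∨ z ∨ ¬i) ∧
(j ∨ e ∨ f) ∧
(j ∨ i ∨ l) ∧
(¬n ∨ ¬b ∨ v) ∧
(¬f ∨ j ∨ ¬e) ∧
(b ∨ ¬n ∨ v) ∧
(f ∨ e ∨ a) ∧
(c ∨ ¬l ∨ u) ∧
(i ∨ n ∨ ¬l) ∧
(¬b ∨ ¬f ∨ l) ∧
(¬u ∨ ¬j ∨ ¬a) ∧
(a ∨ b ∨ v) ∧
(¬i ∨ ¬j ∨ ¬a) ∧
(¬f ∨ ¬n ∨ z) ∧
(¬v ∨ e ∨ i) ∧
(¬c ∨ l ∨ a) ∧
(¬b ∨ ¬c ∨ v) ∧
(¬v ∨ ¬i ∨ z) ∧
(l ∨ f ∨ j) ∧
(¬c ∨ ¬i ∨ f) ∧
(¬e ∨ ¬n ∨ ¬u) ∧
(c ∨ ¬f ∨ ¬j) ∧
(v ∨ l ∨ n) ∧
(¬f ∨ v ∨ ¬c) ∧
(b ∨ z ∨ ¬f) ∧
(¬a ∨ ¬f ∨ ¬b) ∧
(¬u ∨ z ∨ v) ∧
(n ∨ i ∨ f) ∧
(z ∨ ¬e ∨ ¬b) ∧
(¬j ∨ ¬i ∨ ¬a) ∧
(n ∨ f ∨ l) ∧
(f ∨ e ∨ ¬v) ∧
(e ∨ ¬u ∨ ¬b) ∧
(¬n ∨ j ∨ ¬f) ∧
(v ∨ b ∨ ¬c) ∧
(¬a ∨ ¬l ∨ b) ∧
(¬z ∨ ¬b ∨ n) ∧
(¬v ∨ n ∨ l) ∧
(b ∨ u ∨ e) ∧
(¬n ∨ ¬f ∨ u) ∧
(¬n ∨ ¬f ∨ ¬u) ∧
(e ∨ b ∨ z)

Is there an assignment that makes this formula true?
Yes

Yes, the formula is satisfiable.

One satisfying assignment is: f=False, j=True, i=False, e=True, u=False, b=False, c=False, l=False, z=False, a=False, v=True, n=True

Verification: With this assignment, all 48 clauses evaluate to true.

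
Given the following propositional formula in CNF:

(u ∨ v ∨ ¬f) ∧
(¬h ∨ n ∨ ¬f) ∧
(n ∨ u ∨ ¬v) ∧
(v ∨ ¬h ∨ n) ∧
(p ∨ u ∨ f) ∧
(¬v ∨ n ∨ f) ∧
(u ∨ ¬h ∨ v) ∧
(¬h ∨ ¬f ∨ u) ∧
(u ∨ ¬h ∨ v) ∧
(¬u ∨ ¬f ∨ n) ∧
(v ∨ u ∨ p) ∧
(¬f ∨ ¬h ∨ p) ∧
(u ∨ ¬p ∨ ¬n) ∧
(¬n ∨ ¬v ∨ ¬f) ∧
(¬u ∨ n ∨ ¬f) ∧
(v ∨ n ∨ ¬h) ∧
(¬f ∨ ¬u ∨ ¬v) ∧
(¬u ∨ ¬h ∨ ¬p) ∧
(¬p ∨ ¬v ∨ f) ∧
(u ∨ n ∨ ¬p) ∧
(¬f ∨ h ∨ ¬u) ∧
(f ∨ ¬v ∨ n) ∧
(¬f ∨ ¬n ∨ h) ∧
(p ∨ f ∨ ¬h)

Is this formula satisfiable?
Yes

Yes, the formula is satisfiable.

One satisfying assignment is: u=True, v=False, h=False, f=False, n=False, p=False

Verification: With this assignment, all 24 clauses evaluate to true.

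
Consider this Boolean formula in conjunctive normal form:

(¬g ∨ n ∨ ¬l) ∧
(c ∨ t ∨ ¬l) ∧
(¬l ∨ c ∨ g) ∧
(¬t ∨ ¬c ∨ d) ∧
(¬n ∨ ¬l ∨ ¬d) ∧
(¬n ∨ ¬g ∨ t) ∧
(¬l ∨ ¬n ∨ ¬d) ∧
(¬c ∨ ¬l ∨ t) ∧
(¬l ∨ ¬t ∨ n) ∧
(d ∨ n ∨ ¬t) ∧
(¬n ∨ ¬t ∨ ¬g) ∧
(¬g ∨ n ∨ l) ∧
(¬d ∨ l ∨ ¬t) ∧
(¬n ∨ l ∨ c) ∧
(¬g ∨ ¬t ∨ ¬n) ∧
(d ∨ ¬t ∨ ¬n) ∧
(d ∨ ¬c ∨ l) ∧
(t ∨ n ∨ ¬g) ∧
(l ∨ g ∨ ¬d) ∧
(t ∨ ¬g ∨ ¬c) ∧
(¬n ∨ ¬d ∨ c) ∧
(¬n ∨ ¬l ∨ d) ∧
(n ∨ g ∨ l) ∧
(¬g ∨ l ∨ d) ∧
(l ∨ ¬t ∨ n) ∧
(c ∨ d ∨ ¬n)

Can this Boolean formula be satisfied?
No

No, the formula is not satisfiable.

No assignment of truth values to the variables can make all 26 clauses true simultaneously.

The formula is UNSAT (unsatisfiable).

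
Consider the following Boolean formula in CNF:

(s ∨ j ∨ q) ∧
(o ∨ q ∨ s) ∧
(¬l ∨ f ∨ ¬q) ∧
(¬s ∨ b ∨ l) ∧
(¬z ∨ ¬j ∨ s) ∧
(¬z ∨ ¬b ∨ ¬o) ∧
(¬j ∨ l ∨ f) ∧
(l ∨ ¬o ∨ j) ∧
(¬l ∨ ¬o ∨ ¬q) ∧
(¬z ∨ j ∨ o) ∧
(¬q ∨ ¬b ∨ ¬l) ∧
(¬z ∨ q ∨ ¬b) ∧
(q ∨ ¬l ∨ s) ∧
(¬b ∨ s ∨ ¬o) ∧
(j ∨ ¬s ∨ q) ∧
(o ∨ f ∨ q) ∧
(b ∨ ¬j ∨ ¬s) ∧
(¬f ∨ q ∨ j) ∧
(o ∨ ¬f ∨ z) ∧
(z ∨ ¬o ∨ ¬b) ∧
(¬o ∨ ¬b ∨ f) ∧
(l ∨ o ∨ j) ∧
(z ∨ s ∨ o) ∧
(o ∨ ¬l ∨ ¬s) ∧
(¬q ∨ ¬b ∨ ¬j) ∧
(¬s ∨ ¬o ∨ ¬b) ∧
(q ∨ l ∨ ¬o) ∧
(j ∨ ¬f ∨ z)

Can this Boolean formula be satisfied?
Yes

Yes, the formula is satisfiable.

One satisfying assignment is: b=False, z=False, s=False, q=True, f=True, l=False, j=True, o=True

Verification: With this assignment, all 28 clauses evaluate to true.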